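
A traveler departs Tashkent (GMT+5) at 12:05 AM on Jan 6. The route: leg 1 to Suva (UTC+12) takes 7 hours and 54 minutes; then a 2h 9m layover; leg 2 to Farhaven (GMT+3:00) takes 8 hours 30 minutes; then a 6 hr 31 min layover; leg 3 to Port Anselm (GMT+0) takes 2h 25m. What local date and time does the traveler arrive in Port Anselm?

Convert departure to UTC: 12:05 AM − 5:00 = 7:05 PM UTC on Jan 5.
Add 7 hours and 54 minutes leg 1 → 2:59 AM UTC (Jan 6).
Add 2 hours 9 minutes layover in Suva → 5:08 AM UTC.
Add 8 hours 30 minutes leg 2 → 1:38 PM UTC.
Add 6 hours 31 minutes layover in Farhaven → 8:09 PM UTC.
Add 2 hours and 25 minutes leg 3 → 10:34 PM UTC.
Port Anselm is UTC+0, so local arrival is the same: 10:34 PM on Jan 6.

10:34 PM on Jan 6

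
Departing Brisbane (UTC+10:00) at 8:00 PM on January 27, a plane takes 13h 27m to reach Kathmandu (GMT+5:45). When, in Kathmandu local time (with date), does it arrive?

5:12 AM on January 28

Kathmandu is 4:15 behind Brisbane.
After 13 hours and 27 minutes it is 9:27 AM (Jan 28) in Brisbane.
Shift by the zone difference: 9:27 AM − 4:15 = 5:12 AM on Jan 28 in Kathmandu.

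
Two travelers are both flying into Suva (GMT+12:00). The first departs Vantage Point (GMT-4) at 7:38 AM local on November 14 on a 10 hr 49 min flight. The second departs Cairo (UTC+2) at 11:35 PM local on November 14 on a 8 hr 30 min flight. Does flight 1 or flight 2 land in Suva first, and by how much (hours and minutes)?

the first, by 7 hours 38 minutes

Flight 1 in UTC: 7:38 AM + 4:00 = 11:38 AM on Nov 14.
+10 hours 49 minutes → arrive 10:27 PM UTC on Nov 14.
Flight 2 in UTC: 11:35 PM − 2:00 = 9:35 PM on Nov 14.
+8 hours and 30 minutes → arrive 6:05 AM UTC on Nov 15.
Flight 1 lands earlier by 7 hours 38 minutes.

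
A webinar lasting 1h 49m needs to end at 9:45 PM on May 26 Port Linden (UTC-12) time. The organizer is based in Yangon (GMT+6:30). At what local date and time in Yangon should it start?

2:26 PM on May 27

Target end time in UTC: 9:45 PM + 12:00 = 9:45 AM on May 27.
Subtract 1 hour and 49 minutes → start 7:56 AM UTC on May 27.
Yangon is UTC+6:30: 7:56 AM + 6:30 = 2:26 PM on May 27.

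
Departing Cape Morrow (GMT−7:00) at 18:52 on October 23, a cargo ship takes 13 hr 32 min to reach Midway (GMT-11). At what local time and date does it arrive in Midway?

04:24 on October 24

Convert departure to UTC: 18:52 + 7:00 = 01:52 UTC on Oct 24.
Add 13 hours 32 minutes travel time → 15:24 UTC.
Midway is UTC−11:00, so local arrival = 15:24 − 11:00 = 04:24 on Oct 24.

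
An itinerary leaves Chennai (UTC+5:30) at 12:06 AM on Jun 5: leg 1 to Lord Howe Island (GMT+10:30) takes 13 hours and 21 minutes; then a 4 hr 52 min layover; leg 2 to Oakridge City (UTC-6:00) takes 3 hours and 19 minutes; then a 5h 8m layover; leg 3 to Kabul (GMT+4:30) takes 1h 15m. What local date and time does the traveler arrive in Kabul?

3:01 AM on June 6

Convert departure to UTC: 12:06 AM − 5:30 = 6:36 PM UTC on Jun 4.
Add 13 hours 21 minutes leg 1 → 7:57 AM UTC (Jun 5).
Add 4 hours and 52 minutes layover in Lord Howe Island → 12:49 PM UTC.
Add 3 hours and 19 minutes leg 2 → 4:08 PM UTC.
Add 5 hours 8 minutes layover in Oakridge City → 9:16 PM UTC.
Add 1 hour and 15 minutes leg 3 → 10:31 PM UTC.
Kabul is UTC+4:30, so local arrival = 10:31 PM + 4:30 = 3:01 AM on Jun 6.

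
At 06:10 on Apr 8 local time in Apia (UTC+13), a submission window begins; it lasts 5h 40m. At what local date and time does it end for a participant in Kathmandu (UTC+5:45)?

04:35 on April 8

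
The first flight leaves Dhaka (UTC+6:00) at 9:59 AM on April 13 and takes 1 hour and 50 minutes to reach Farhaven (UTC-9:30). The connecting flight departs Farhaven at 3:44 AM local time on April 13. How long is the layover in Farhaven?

Convert departure to UTC: 9:59 AM − 6:00 = 3:59 AM UTC on Apr 13.
Add 1 hour 50 minutes flight time → 5:49 AM UTC.
Farhaven is UTC−9:30, so local arrival = 5:49 AM − 9:30 = 8:19 PM on Apr 12.
Layover = 3:44 AM − 8:19 PM (+1 day) = 7 hours 25 minutes.

7 hours 25 minutes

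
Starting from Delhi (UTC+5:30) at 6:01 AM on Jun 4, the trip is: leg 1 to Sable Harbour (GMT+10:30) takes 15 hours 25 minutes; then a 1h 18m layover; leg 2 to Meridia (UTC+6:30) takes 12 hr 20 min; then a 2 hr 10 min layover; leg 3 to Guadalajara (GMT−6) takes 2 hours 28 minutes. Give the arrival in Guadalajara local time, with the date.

Convert departure to UTC: 6:01 AM − 5:30 = 12:31 AM UTC on Jun 4.
Add 15 hours and 25 minutes leg 1 → 3:56 PM UTC.
Add 1 hour 18 minutes layover in Sable Harbour → 5:14 PM UTC.
Add 12 hours and 20 minutes leg 2 → 5:34 AM UTC (Jun 5).
Add 2 hours and 10 minutes layover in Meridia → 7:44 AM UTC.
Add 2 hours and 28 minutes leg 3 → 10:12 AM UTC.
Guadalajara is UTC−6:00, so local arrival = 10:12 AM − 6:00 = 4:12 AM on Jun 5.

4:12 AM on June 5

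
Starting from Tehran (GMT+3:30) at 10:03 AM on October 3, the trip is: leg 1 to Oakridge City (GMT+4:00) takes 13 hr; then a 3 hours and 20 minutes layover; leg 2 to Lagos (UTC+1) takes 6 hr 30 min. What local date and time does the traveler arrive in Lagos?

Convert departure to UTC: 10:03 AM − 3:30 = 6:33 AM UTC on Oct 3.
Add 13 hours leg 1 → 7:33 PM UTC.
Add 3 hours and 20 minutes layover in Oakridge City → 10:53 PM UTC.
Add 6 hours 30 minutes leg 2 → 5:23 AM UTC (Oct 4).
Lagos is UTC+1:00, so local arrival = 5:23 AM + 1:00 = 6:23 AM on Oct 4.

6:23 AM on October 4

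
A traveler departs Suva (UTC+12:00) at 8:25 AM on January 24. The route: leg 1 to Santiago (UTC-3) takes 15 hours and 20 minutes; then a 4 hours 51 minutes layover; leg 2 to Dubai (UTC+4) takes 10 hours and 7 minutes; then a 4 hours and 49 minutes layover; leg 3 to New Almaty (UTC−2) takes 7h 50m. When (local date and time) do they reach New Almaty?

1:22 PM on Jan 25

Convert departure to UTC: 8:25 AM − 12:00 = 8:25 PM UTC on Jan 23.
Add 15 hours 20 minutes leg 1 → 11:45 AM UTC (Jan 24).
Add 4 hours and 51 minutes layover in Santiago → 4:36 PM UTC.
Add 10 hours and 7 minutes leg 2 → 2:43 AM UTC (Jan 25).
Add 4 hours and 49 minutes layover in Dubai → 7:32 AM UTC.
Add 7 hours 50 minutes leg 3 → 3:22 PM UTC.
New Almaty is UTC−2:00, so local arrival = 3:22 PM − 2:00 = 1:22 PM on Jan 25.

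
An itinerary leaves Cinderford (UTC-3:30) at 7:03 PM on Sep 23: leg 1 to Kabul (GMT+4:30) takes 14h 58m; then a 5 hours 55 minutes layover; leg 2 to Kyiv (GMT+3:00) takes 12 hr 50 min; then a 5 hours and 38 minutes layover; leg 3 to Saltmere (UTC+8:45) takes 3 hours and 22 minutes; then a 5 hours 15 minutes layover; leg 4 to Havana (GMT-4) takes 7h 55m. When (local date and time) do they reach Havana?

2:26 AM on Sep 26

Convert departure to UTC: 7:03 PM + 3:30 = 10:33 PM UTC on Sep 23.
Add 14 hours and 58 minutes leg 1 → 1:31 PM UTC (Sep 24).
Add 5 hours and 55 minutes layover in Kabul → 7:26 PM UTC.
Add 12 hours 50 minutes leg 2 → 8:16 AM UTC (Sep 25).
Add 5 hours and 38 minutes layover in Kyiv → 1:54 PM UTC.
Add 3 hours 22 minutes leg 3 → 5:16 PM UTC.
Add 5 hours and 15 minutes layover in Saltmere → 10:31 PM UTC.
Add 7 hours and 55 minutes leg 4 → 6:26 AM UTC (Sep 26).
Havana is UTC−4:00, so local arrival = 6:26 AM − 4:00 = 2:26 AM on Sep 26.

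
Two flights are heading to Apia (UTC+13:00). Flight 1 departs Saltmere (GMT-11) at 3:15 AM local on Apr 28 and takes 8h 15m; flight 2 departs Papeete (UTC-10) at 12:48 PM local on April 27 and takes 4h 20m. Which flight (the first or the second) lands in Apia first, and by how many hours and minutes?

Flight 1 in UTC: 3:15 AM + 11:00 = 2:15 PM on Apr 28.
+8 hours and 15 minutes → arrive 10:30 PM UTC on Apr 28.
Flight 2 in UTC: 12:48 PM + 10:00 = 10:48 PM on Apr 27.
+4 hours and 20 minutes → arrive 3:08 AM UTC on Apr 28.
Flight 2 lands earlier by 19 hours 22 minutes.

the second, by 19 hours 22 minutes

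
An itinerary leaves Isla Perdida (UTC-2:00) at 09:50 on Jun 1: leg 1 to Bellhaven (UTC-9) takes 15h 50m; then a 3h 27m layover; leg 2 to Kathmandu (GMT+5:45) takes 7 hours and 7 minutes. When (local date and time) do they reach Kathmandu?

19:59 on June 2

Convert departure to UTC: 09:50 + 2:00 = 11:50 UTC on Jun 1.
Add 15 hours and 50 minutes leg 1 → 03:40 UTC (Jun 2).
Add 3 hours and 27 minutes layover in Bellhaven → 07:07 UTC.
Add 7 hours 7 minutes leg 2 → 14:14 UTC.
Kathmandu is UTC+5:45, so local arrival = 14:14 + 5:45 = 19:59 on Jun 2.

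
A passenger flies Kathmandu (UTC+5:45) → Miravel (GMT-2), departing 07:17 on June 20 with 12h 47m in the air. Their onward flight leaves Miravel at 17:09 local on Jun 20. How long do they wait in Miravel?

4 hours 50 minutes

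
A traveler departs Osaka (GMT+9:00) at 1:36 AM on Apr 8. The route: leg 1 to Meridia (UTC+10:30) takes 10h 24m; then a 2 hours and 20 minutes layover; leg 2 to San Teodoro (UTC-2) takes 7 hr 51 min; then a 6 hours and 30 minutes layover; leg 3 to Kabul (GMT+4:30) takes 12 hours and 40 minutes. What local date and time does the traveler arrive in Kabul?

12:51 PM on April 9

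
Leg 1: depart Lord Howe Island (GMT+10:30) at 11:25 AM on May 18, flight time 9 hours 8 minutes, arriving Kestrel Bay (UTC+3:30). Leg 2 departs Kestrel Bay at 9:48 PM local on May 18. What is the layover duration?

Convert departure to UTC: 11:25 AM − 10:30 = 12:55 AM UTC on May 18.
Add 9 hours 8 minutes flight time → 10:03 AM UTC.
Kestrel Bay is UTC+3:30, so local arrival = 10:03 AM + 3:30 = 1:33 PM on May 18.
Layover = 9:48 PM − 1:33 PM = 8 hours 15 minutes.

8 hours 15 minutes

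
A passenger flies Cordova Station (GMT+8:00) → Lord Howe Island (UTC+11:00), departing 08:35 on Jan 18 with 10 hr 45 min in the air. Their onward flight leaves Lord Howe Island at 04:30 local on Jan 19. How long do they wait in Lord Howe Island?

Convert departure to UTC: 08:35 − 8:00 = 00:35 UTC on Jan 18.
Add 10 hours 45 minutes flight time → 11:20 UTC.
Lord Howe Island is UTC+11:00, so local arrival = 11:20 + 11:00 = 22:20 on Jan 18.
Layover = 04:30 − 22:20 (+1 day) = 6 hours 10 minutes.

6 hours 10 minutes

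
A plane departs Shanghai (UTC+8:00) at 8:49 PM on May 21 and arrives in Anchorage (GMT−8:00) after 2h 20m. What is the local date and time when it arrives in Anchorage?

7:09 AM on May 21

Convert departure to UTC: 8:49 PM − 8:00 = 12:49 PM UTC on May 21.
Add 2 hours and 20 minutes travel time → 3:09 PM UTC.
Anchorage is UTC−8:00, so local arrival = 3:09 PM − 8:00 = 7:09 AM on May 21.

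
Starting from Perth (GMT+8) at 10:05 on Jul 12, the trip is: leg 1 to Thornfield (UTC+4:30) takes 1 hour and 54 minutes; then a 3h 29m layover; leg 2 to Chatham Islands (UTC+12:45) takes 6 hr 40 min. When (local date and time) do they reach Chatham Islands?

02:53 on Jul 13

Convert departure to UTC: 10:05 − 8:00 = 02:05 UTC on Jul 12.
Add 1 hour and 54 minutes leg 1 → 03:59 UTC.
Add 3 hours and 29 minutes layover in Thornfield → 07:28 UTC.
Add 6 hours 40 minutes leg 2 → 14:08 UTC.
Chatham Islands is UTC+12:45, so local arrival = 14:08 + 12:45 = 02:53 on Jul 13.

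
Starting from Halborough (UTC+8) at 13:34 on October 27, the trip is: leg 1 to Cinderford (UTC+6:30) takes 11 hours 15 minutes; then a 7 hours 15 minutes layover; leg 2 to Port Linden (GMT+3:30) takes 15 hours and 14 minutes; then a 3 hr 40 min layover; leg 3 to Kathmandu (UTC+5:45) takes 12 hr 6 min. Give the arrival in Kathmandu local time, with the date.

Convert departure to UTC: 13:34 − 8:00 = 05:34 UTC on Oct 27.
Add 11 hours 15 minutes leg 1 → 16:49 UTC.
Add 7 hours and 15 minutes layover in Cinderford → 00:04 UTC (Oct 28).
Add 15 hours and 14 minutes leg 2 → 15:18 UTC.
Add 3 hours and 40 minutes layover in Port Linden → 18:58 UTC.
Add 12 hours and 6 minutes leg 3 → 07:04 UTC (Oct 29).
Kathmandu is UTC+5:45, so local arrival = 07:04 + 5:45 = 12:49 on Oct 29.

12:49 on October 29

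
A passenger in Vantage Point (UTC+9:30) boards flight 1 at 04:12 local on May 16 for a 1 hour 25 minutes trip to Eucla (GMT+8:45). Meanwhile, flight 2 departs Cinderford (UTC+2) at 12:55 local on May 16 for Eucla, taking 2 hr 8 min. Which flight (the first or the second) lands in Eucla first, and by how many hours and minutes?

the first, by 16 hours 56 minutes

Flight 1 in UTC: 04:12 − 9:30 = 18:42 on May 15.
+1 hour and 25 minutes → arrive 20:07 UTC on May 15.
Flight 2 in UTC: 12:55 − 2:00 = 10:55 on May 16.
+2 hours 8 minutes → arrive 13:03 UTC on May 16.
Flight 1 lands earlier by 16 hours 56 minutes.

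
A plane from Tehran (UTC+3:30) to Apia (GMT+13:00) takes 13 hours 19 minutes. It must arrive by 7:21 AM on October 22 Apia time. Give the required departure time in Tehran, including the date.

Target arrival in UTC: 7:21 AM − 13:00 = 6:21 PM on Oct 21.
Subtract 13 hours 19 minutes → departure 5:02 AM UTC on Oct 21.
Tehran is UTC+3:30: 5:02 AM + 3:30 = 8:32 AM on Oct 21.

8:32 AM on October 21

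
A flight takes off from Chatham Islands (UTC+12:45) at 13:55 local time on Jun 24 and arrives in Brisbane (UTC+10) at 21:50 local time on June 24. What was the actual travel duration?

Brisbane is 2:45 behind Chatham Islands.
Clock-face elapsed time (ignoring zones) is 7 hours 55 minutes.
Actual elapsed = 7 hours 55 minutes + 2:45 = 10 hours 40 minutes.

10 hours 40 minutes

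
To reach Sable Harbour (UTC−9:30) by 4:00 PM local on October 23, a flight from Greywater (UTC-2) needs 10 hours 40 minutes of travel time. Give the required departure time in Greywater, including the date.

12:50 PM on October 23

Target arrival in UTC: 4:00 PM + 9:30 = 1:30 AM on Oct 24.
Subtract 10 hours 40 minutes → departure 2:50 PM UTC on Oct 23.
Greywater is UTC−2:00: 2:50 PM − 2:00 = 12:50 PM on Oct 23.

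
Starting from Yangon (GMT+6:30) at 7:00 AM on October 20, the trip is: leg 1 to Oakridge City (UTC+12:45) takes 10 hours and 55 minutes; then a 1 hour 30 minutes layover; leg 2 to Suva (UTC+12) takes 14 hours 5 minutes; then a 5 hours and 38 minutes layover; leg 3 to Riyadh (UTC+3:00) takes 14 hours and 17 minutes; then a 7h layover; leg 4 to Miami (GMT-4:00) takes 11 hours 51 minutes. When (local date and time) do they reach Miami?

1:46 PM on October 22

Convert departure to UTC: 7:00 AM − 6:30 = 12:30 AM UTC on Oct 20.
Add 10 hours 55 minutes leg 1 → 11:25 AM UTC.
Add 1 hour 30 minutes layover in Oakridge City → 12:55 PM UTC.
Add 14 hours and 5 minutes leg 2 → 3:00 AM UTC (Oct 21).
Add 5 hours 38 minutes layover in Suva → 8:38 AM UTC.
Add 14 hours 17 minutes leg 3 → 10:55 PM UTC.
Add 7 hours layover in Riyadh → 5:55 AM UTC (Oct 22).
Add 11 hours and 51 minutes leg 4 → 5:46 PM UTC.
Miami is UTC−4:00, so local arrival = 5:46 PM − 4:00 = 1:46 PM on Oct 22.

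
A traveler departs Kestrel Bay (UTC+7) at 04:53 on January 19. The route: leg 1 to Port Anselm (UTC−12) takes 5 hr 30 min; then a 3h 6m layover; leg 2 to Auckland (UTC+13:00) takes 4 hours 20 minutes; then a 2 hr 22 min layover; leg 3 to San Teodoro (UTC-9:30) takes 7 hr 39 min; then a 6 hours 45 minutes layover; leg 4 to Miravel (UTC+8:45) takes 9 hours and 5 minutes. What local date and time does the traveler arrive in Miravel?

Convert departure to UTC: 04:53 − 7:00 = 21:53 UTC on Jan 18.
Add 5 hours and 30 minutes leg 1 → 03:23 UTC (Jan 19).
Add 3 hours and 6 minutes layover in Port Anselm → 06:29 UTC.
Add 4 hours and 20 minutes leg 2 → 10:49 UTC.
Add 2 hours 22 minutes layover in Auckland → 13:11 UTC.
Add 7 hours and 39 minutes leg 3 → 20:50 UTC.
Add 6 hours 45 minutes layover in San Teodoro → 03:35 UTC (Jan 20).
Add 9 hours 5 minutes leg 4 → 12:40 UTC.
Miravel is UTC+8:45, so local arrival = 12:40 + 8:45 = 21:25 on Jan 20.

21:25 on January 20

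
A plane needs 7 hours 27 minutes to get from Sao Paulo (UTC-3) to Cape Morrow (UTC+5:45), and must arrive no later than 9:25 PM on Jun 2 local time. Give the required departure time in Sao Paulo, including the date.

Target arrival in UTC: 9:25 PM − 5:45 = 3:40 PM on Jun 2.
Subtract 7 hours and 27 minutes → departure 8:13 AM UTC on Jun 2.
Sao Paulo is UTC−3:00: 8:13 AM − 3:00 = 5:13 AM on Jun 2.

5:13 AM on Jun 2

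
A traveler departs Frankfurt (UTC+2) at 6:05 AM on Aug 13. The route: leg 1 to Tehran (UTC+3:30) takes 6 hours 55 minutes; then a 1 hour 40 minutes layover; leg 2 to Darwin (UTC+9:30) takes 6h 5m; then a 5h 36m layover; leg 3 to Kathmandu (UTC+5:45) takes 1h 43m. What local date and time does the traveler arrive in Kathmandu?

Convert departure to UTC: 6:05 AM − 2:00 = 4:05 AM UTC on Aug 13.
Add 6 hours and 55 minutes leg 1 → 11:00 AM UTC.
Add 1 hour 40 minutes layover in Tehran → 12:40 PM UTC.
Add 6 hours and 5 minutes leg 2 → 6:45 PM UTC.
Add 5 hours 36 minutes layover in Darwin → 12:21 AM UTC (Aug 14).
Add 1 hour and 43 minutes leg 3 → 2:04 AM UTC.
Kathmandu is UTC+5:45, so local arrival = 2:04 AM + 5:45 = 7:49 AM on Aug 14.

7:49 AM on Aug 14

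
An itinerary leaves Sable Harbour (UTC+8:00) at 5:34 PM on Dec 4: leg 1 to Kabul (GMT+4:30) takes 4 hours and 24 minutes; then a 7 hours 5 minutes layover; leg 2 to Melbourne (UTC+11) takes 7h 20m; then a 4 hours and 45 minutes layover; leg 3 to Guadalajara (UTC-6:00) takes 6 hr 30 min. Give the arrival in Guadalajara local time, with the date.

Convert departure to UTC: 5:34 PM − 8:00 = 9:34 AM UTC on Dec 4.
Add 4 hours 24 minutes leg 1 → 1:58 PM UTC.
Add 7 hours 5 minutes layover in Kabul → 9:03 PM UTC.
Add 7 hours 20 minutes leg 2 → 4:23 AM UTC (Dec 5).
Add 4 hours and 45 minutes layover in Melbourne → 9:08 AM UTC.
Add 6 hours and 30 minutes leg 3 → 3:38 PM UTC.
Guadalajara is UTC−6:00, so local arrival = 3:38 PM − 6:00 = 9:38 AM on Dec 5.

9:38 AM on December 5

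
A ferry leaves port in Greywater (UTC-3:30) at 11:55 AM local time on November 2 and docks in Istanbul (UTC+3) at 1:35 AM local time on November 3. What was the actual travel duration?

7 hours 10 minutes

Departure in UTC: 11:55 AM + 3:30 = 3:25 PM on Nov 2.
Arrival in UTC: 1:35 AM − 3:00 = 10:35 PM on Nov 2.
Elapsed = 10:35 PM − 3:25 PM = 7 hours 10 minutes.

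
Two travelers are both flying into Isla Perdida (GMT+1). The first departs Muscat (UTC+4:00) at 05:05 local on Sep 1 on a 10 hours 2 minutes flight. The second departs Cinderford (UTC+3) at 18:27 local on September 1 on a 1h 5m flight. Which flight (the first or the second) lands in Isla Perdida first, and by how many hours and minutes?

the first, by 5 hours 25 minutes

Flight 1 in UTC: 05:05 − 4:00 = 01:05 on Sep 1.
+10 hours 2 minutes → arrive 11:07 UTC on Sep 1.
Flight 2 in UTC: 18:27 − 3:00 = 15:27 on Sep 1.
+1 hour 5 minutes → arrive 16:32 UTC on Sep 1.
Flight 1 lands earlier by 5 hours 25 minutes.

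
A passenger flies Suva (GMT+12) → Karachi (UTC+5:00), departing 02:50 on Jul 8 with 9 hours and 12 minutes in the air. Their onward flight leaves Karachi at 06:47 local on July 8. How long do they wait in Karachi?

Convert departure to UTC: 02:50 − 12:00 = 14:50 UTC on Jul 7.
Add 9 hours 12 minutes flight time → 00:02 UTC (Jul 8).
Karachi is UTC+5:00, so local arrival = 00:02 + 5:00 = 05:02 on Jul 8.
Layover = 06:47 − 05:02 = 1 hour 45 minutes.

1 hour 45 minutes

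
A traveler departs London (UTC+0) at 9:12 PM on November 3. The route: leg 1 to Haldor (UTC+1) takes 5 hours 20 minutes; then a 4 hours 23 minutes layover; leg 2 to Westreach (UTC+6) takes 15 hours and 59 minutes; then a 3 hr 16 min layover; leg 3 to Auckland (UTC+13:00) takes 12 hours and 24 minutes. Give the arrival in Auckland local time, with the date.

3:34 AM on Nov 6

London is at UTC+0, so departure is already 9:12 PM UTC on Nov 3.
Add 5 hours 20 minutes leg 1 → 2:32 AM UTC (Nov 4).
Add 4 hours 23 minutes layover in Haldor → 6:55 AM UTC.
Add 15 hours and 59 minutes leg 2 → 10:54 PM UTC.
Add 3 hours and 16 minutes layover in Westreach → 2:10 AM UTC (Nov 5).
Add 12 hours and 24 minutes leg 3 → 2:34 PM UTC.
Auckland is UTC+13:00, so local arrival = 2:34 PM + 13:00 = 3:34 AM on Nov 6.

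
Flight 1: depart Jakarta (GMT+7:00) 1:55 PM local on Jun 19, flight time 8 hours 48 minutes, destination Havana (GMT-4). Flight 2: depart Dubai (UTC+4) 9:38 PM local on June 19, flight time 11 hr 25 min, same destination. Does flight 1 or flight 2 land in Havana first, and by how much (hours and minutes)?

Flight 1 in UTC: 1:55 PM − 7:00 = 6:55 AM on Jun 19.
+8 hours and 48 minutes → arrive 3:43 PM UTC on Jun 19.
Flight 2 in UTC: 9:38 PM − 4:00 = 5:38 PM on Jun 19.
+11 hours 25 minutes → arrive 5:03 AM UTC on Jun 20.
Flight 1 lands earlier by 13 hours 20 minutes.

the first, by 13 hours 20 minutes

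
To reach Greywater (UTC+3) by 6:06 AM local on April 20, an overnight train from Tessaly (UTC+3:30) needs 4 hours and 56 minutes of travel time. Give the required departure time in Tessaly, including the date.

Target arrival in UTC: 6:06 AM − 3:00 = 3:06 AM on Apr 20.
Subtract 4 hours and 56 minutes → departure 10:10 PM UTC on Apr 19.
Tessaly is UTC+3:30: 10:10 PM + 3:30 = 1:40 AM on Apr 20.

1:40 AM on April 20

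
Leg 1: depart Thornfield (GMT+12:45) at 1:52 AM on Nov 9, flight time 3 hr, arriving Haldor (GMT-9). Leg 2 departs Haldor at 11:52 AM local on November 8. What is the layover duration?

Convert departure to UTC: 1:52 AM − 12:45 = 1:07 PM UTC on Nov 8.
Add 3 hours flight time → 4:07 PM UTC.
Haldor is UTC−9:00, so local arrival = 4:07 PM − 9:00 = 7:07 AM on Nov 8.
Layover = 11:52 AM − 7:07 AM = 4 hours 45 minutes.

4 hours 45 minutes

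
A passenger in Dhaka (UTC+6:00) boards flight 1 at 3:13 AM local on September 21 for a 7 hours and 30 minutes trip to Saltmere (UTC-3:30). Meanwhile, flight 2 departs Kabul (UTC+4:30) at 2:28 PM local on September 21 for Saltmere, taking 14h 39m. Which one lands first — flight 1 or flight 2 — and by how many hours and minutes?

Flight 1 in UTC: 3:13 AM − 6:00 = 9:13 PM on Sep 20.
+7 hours and 30 minutes → arrive 4:43 AM UTC on Sep 21.
Flight 2 in UTC: 2:28 PM − 4:30 = 9:58 AM on Sep 21.
+14 hours and 39 minutes → arrive 12:37 AM UTC on Sep 22.
Flight 1 lands earlier by 19 hours 54 minutes.

the first, by 19 hours 54 minutes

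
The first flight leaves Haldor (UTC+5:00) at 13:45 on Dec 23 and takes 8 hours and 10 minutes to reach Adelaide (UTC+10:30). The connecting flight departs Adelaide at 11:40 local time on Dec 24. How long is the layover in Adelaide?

Convert departure to UTC: 13:45 − 5:00 = 08:45 UTC on Dec 23.
Add 8 hours 10 minutes flight time → 16:55 UTC.
Adelaide is UTC+10:30, so local arrival = 16:55 + 10:30 = 03:25 on Dec 24.
Layover = 11:40 − 03:25 = 8 hours 15 minutes.

8 hours 15 minutes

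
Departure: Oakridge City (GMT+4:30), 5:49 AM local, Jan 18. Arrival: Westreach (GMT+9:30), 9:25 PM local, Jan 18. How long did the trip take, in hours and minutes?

10 hours 36 minutes

Departure in UTC: 5:49 AM − 4:30 = 1:19 AM on Jan 18.
Arrival in UTC: 9:25 PM − 9:30 = 11:55 AM on Jan 18.
Elapsed = 11:55 AM − 1:19 AM = 10 hours 36 minutes.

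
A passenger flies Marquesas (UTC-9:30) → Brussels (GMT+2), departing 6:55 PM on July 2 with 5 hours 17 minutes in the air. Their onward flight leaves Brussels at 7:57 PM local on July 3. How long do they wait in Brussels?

Convert departure to UTC: 6:55 PM + 9:30 = 4:25 AM UTC on Jul 3.
Add 5 hours and 17 minutes flight time → 9:42 AM UTC.
Brussels is UTC+2:00, so local arrival = 9:42 AM + 2:00 = 11:42 AM on Jul 3.
Layover = 7:57 PM − 11:42 AM = 8 hours 15 minutes.

8 hours 15 minutes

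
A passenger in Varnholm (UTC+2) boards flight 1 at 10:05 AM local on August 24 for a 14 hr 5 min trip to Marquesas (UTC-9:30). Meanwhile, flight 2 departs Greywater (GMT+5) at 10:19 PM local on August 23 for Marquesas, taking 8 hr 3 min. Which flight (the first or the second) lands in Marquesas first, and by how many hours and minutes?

the second, by 20 hours 48 minutes

Flight 1 in UTC: 10:05 AM − 2:00 = 8:05 AM on Aug 24.
+14 hours and 5 minutes → arrive 10:10 PM UTC on Aug 24.
Flight 2 in UTC: 10:19 PM − 5:00 = 5:19 PM on Aug 23.
+8 hours 3 minutes → arrive 1:22 AM UTC on Aug 24.
Flight 2 lands earlier by 20 hours 48 minutes.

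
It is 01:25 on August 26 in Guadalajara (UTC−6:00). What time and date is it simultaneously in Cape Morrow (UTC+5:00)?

12:25 on Aug 26

In UTC: 01:25 + 6:00 = 07:25 on Aug 26.
Cape Morrow is UTC+5:00: 07:25 + 5:00 = 12:25 on Aug 26.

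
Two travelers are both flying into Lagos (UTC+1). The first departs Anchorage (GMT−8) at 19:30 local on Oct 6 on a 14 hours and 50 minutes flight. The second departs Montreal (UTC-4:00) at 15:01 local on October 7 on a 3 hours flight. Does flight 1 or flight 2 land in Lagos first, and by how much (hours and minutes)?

the first, by 3 hours 41 minutes

Flight 1 in UTC: 19:30 + 8:00 = 03:30 on Oct 7.
+14 hours 50 minutes → arrive 18:20 UTC on Oct 7.
Flight 2 in UTC: 15:01 + 4:00 = 19:01 on Oct 7.
+3 hours → arrive 22:01 UTC on Oct 7.
Flight 1 lands earlier by 3 hours 41 minutes.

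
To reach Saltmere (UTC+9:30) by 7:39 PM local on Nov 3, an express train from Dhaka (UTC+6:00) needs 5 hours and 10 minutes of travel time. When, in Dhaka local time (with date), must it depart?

10:59 AM on November 3

Target arrival in UTC: 7:39 PM − 9:30 = 10:09 AM on Nov 3.
Subtract 5 hours and 10 minutes → departure 4:59 AM UTC on Nov 3.
Dhaka is UTC+6:00: 4:59 AM + 6:00 = 10:59 AM on Nov 3.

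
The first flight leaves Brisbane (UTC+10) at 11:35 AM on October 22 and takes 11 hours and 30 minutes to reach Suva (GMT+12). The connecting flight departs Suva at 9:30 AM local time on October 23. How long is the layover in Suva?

Convert departure to UTC: 11:35 AM − 10:00 = 1:35 AM UTC on Oct 22.
Add 11 hours 30 minutes flight time → 1:05 PM UTC.
Suva is UTC+12:00, so local arrival = 1:05 PM + 12:00 = 1:05 AM on Oct 23.
Layover = 9:30 AM − 1:05 AM = 8 hours 25 minutes.

8 hours 25 minutes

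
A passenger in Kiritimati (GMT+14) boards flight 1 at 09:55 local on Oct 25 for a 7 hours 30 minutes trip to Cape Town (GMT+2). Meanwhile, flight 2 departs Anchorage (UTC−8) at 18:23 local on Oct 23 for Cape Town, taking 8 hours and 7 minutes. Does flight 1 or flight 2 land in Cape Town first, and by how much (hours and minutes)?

Flight 1 in UTC: 09:55 − 14:00 = 19:55 on Oct 24.
+7 hours 30 minutes → arrive 03:25 UTC on Oct 25.
Flight 2 in UTC: 18:23 + 8:00 = 02:23 on Oct 24.
+8 hours 7 minutes → arrive 10:30 UTC on Oct 24.
Flight 2 lands earlier by 16 hours 55 minutes.

the second, by 16 hours 55 minutes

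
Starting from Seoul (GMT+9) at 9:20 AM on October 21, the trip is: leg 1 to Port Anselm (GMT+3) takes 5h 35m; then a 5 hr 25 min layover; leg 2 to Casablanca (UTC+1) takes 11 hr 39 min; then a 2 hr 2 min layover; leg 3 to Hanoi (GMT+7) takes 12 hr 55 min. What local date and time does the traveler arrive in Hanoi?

Convert departure to UTC: 9:20 AM − 9:00 = 12:20 AM UTC on Oct 21.
Add 5 hours 35 minutes leg 1 → 5:55 AM UTC.
Add 5 hours and 25 minutes layover in Port Anselm → 11:20 AM UTC.
Add 11 hours 39 minutes leg 2 → 10:59 PM UTC.
Add 2 hours 2 minutes layover in Casablanca → 1:01 AM UTC (Oct 22).
Add 12 hours and 55 minutes leg 3 → 1:56 PM UTC.
Hanoi is UTC+7:00, so local arrival = 1:56 PM + 7:00 = 8:56 PM on Oct 22.

8:56 PM on October 22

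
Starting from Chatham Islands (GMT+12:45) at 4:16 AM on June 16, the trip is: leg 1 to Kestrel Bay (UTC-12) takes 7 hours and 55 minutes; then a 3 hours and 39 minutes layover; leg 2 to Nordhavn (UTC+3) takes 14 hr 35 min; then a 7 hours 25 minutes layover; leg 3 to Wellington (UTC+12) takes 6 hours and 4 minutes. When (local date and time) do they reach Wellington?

Convert departure to UTC: 4:16 AM − 12:45 = 3:31 PM UTC on Jun 15.
Add 7 hours 55 minutes leg 1 → 11:26 PM UTC.
Add 3 hours and 39 minutes layover in Kestrel Bay → 3:05 AM UTC (Jun 16).
Add 14 hours 35 minutes leg 2 → 5:40 PM UTC.
Add 7 hours 25 minutes layover in Nordhavn → 1:05 AM UTC (Jun 17).
Add 6 hours and 4 minutes leg 3 → 7:09 AM UTC.
Wellington is UTC+12:00, so local arrival = 7:09 AM + 12:00 = 7:09 PM on Jun 17.

7:09 PM on June 17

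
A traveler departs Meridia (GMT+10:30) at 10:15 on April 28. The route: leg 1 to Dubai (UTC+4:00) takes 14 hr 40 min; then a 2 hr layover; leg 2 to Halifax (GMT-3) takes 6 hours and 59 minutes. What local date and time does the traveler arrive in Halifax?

20:24 on April 28

Convert departure to UTC: 10:15 − 10:30 = 23:45 UTC on Apr 27.
Add 14 hours 40 minutes leg 1 → 14:25 UTC (Apr 28).
Add 2 hours layover in Dubai → 16:25 UTC.
Add 6 hours 59 minutes leg 2 → 23:24 UTC.
Halifax is UTC−3:00, so local arrival = 23:24 − 3:00 = 20:24 on Apr 28.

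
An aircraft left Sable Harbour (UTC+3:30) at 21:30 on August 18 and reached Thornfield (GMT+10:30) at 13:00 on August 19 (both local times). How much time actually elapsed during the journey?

Departure in UTC: 21:30 − 3:30 = 18:00 on Aug 18.
Arrival in UTC: 13:00 − 10:30 = 02:30 on Aug 19.
Elapsed = 02:30 − 18:00 (+1 day) = 8 hours 30 minutes.

8 hours 30 minutes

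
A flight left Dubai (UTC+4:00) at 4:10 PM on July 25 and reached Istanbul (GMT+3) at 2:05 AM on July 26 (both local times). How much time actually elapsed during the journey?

10 hours 55 minutes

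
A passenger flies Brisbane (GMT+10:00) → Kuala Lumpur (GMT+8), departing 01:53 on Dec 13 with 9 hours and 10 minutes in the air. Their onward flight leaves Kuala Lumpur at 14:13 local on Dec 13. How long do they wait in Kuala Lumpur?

5 hours 10 minutes

Convert departure to UTC: 01:53 − 10:00 = 15:53 UTC on Dec 12.
Add 9 hours and 10 minutes flight time → 01:03 UTC (Dec 13).
Kuala Lumpur is UTC+8:00, so local arrival = 01:03 + 8:00 = 09:03 on Dec 13.
Layover = 14:13 − 09:03 = 5 hours 10 minutes.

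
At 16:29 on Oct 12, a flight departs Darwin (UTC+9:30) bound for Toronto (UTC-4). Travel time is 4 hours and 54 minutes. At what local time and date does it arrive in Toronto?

Toronto is 13:30 behind Darwin.
After 4 hours and 54 minutes it is 21:23 in Darwin.
Shift by the zone difference: 21:23 − 13:30 = 07:53 on Oct 12 in Toronto.

07:53 on October 12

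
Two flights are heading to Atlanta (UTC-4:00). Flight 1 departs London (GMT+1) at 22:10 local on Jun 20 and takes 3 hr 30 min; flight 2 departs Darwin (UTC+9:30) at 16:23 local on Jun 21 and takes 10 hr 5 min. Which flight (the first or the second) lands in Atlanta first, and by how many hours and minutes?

Flight 1 in UTC: 22:10 − 1:00 = 21:10 on Jun 20.
+3 hours 30 minutes → arrive 00:40 UTC on Jun 21.
Flight 2 in UTC: 16:23 − 9:30 = 06:53 on Jun 21.
+10 hours and 5 minutes → arrive 16:58 UTC on Jun 21.
Flight 1 lands earlier by 16 hours 18 minutes.

the first, by 16 hours 18 minutes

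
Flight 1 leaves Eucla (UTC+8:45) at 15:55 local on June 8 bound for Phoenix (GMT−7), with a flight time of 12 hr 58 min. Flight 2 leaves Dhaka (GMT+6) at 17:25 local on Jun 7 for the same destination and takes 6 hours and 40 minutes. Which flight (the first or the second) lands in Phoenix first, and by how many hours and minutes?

Flight 1 in UTC: 15:55 − 8:45 = 07:10 on Jun 8.
+12 hours and 58 minutes → arrive 20:08 UTC on Jun 8.
Flight 2 in UTC: 17:25 − 6:00 = 11:25 on Jun 7.
+6 hours and 40 minutes → arrive 18:05 UTC on Jun 7.
Flight 2 lands earlier by 26 hours 3 minutes.

the second, by 26 hours 3 minutes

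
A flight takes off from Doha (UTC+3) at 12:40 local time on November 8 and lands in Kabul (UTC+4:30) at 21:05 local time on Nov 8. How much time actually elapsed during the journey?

6 hours 55 minutes

Departure in UTC: 12:40 − 3:00 = 09:40 on Nov 8.
Arrival in UTC: 21:05 − 4:30 = 16:35 on Nov 8.
Elapsed = 16:35 − 09:40 = 6 hours 55 minutes.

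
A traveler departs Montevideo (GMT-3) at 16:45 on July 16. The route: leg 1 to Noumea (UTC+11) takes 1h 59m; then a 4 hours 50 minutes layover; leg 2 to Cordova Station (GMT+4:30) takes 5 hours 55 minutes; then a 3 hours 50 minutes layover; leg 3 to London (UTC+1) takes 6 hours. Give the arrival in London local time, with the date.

Convert departure to UTC: 16:45 + 3:00 = 19:45 UTC on Jul 16.
Add 1 hour and 59 minutes leg 1 → 21:44 UTC.
Add 4 hours 50 minutes layover in Noumea → 02:34 UTC (Jul 17).
Add 5 hours 55 minutes leg 2 → 08:29 UTC.
Add 3 hours 50 minutes layover in Cordova Station → 12:19 UTC.
Add 6 hours leg 3 → 18:19 UTC.
London is UTC+1:00, so local arrival = 18:19 + 1:00 = 19:19 on Jul 17.

19:19 on July 17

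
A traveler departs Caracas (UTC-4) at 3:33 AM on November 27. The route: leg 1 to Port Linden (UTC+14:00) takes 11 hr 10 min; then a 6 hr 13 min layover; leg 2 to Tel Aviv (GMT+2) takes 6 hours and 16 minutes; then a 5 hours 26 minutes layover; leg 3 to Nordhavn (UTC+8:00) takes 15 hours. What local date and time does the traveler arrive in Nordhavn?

Convert departure to UTC: 3:33 AM + 4:00 = 7:33 AM UTC on Nov 27.
Add 11 hours 10 minutes leg 1 → 6:43 PM UTC.
Add 6 hours and 13 minutes layover in Port Linden → 12:56 AM UTC (Nov 28).
Add 6 hours and 16 minutes leg 2 → 7:12 AM UTC.
Add 5 hours and 26 minutes layover in Tel Aviv → 12:38 PM UTC.
Add 15 hours leg 3 → 3:38 AM UTC (Nov 29).
Nordhavn is UTC+8:00, so local arrival = 3:38 AM + 8:00 = 11:38 AM on Nov 29.

11:38 AM on Nov 29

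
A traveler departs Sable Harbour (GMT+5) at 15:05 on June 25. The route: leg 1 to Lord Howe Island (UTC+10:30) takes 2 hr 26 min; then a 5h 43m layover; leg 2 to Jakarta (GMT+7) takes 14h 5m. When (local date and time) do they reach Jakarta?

Convert departure to UTC: 15:05 − 5:00 = 10:05 UTC on Jun 25.
Add 2 hours 26 minutes leg 1 → 12:31 UTC.
Add 5 hours 43 minutes layover in Lord Howe Island → 18:14 UTC.
Add 14 hours 5 minutes leg 2 → 08:19 UTC (Jun 26).
Jakarta is UTC+7:00, so local arrival = 08:19 + 7:00 = 15:19 on Jun 26.

15:19 on June 26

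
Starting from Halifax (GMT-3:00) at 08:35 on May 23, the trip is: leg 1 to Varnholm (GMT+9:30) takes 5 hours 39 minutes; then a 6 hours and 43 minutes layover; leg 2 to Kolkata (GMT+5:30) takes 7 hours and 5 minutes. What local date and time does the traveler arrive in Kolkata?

12:32 on May 24

Convert departure to UTC: 08:35 + 3:00 = 11:35 UTC on May 23.
Add 5 hours and 39 minutes leg 1 → 17:14 UTC.
Add 6 hours and 43 minutes layover in Varnholm → 23:57 UTC.
Add 7 hours 5 minutes leg 2 → 07:02 UTC (May 24).
Kolkata is UTC+5:30, so local arrival = 07:02 + 5:30 = 12:32 on May 24.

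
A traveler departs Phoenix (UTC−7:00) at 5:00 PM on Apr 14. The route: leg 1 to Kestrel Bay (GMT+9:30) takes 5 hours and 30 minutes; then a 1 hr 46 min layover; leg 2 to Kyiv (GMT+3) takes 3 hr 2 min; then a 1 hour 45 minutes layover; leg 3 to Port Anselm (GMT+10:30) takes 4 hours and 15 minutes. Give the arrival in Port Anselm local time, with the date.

2:48 AM on April 16

Convert departure to UTC: 5:00 PM + 7:00 = 12:00 AM UTC on Apr 15.
Add 5 hours and 30 minutes leg 1 → 5:30 AM UTC.
Add 1 hour 46 minutes layover in Kestrel Bay → 7:16 AM UTC.
Add 3 hours and 2 minutes leg 2 → 10:18 AM UTC.
Add 1 hour and 45 minutes layover in Kyiv → 12:03 PM UTC.
Add 4 hours 15 minutes leg 3 → 4:18 PM UTC.
Port Anselm is UTC+10:30, so local arrival = 4:18 PM + 10:30 = 2:48 AM on Apr 16.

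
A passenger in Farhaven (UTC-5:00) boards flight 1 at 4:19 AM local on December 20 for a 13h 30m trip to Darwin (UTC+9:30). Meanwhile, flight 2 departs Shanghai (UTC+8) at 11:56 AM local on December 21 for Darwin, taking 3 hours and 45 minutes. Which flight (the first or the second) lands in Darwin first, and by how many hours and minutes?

the first, by 8 hours 52 minutes

Flight 1 in UTC: 4:19 AM + 5:00 = 9:19 AM on Dec 20.
+13 hours 30 minutes → arrive 10:49 PM UTC on Dec 20.
Flight 2 in UTC: 11:56 AM − 8:00 = 3:56 AM on Dec 21.
+3 hours and 45 minutes → arrive 7:41 AM UTC on Dec 21.
Flight 1 lands earlier by 8 hours 52 minutes.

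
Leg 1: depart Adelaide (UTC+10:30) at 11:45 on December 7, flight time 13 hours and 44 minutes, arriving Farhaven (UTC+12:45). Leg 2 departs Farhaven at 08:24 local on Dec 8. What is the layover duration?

Convert departure to UTC: 11:45 − 10:30 = 01:15 UTC on Dec 7.
Add 13 hours and 44 minutes flight time → 14:59 UTC.
Farhaven is UTC+12:45, so local arrival = 14:59 + 12:45 = 03:44 on Dec 8.
Layover = 08:24 − 03:44 = 4 hours 40 minutes.

4 hours 40 minutes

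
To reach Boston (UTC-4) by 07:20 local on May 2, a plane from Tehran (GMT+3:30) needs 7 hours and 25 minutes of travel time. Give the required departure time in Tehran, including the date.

07:25 on May 2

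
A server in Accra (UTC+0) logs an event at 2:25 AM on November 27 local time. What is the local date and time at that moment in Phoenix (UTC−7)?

Accra is UTC+0 so that is 2:25 AM UTC.
Phoenix is UTC−7:00: 2:25 AM − 7:00 = 7:25 PM on Nov 26.

7:25 PM on November 26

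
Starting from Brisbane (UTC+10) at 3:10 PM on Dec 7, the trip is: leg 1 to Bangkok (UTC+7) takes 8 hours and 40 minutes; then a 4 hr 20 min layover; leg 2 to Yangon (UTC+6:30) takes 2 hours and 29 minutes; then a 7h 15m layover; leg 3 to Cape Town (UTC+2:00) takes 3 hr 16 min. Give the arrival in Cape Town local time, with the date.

9:10 AM on Dec 8

Convert departure to UTC: 3:10 PM − 10:00 = 5:10 AM UTC on Dec 7.
Add 8 hours and 40 minutes leg 1 → 1:50 PM UTC.
Add 4 hours 20 minutes layover in Bangkok → 6:10 PM UTC.
Add 2 hours and 29 minutes leg 2 → 8:39 PM UTC.
Add 7 hours and 15 minutes layover in Yangon → 3:54 AM UTC (Dec 8).
Add 3 hours 16 minutes leg 3 → 7:10 AM UTC.
Cape Town is UTC+2:00, so local arrival = 7:10 AM + 2:00 = 9:10 AM on Dec 8.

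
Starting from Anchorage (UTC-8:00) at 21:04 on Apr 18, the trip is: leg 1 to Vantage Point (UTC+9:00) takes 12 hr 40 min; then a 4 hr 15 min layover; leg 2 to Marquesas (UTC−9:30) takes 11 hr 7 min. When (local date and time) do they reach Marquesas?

23:36 on April 19

Convert departure to UTC: 21:04 + 8:00 = 05:04 UTC on Apr 19.
Add 12 hours and 40 minutes leg 1 → 17:44 UTC.
Add 4 hours and 15 minutes layover in Vantage Point → 21:59 UTC.
Add 11 hours and 7 minutes leg 2 → 09:06 UTC (Apr 20).
Marquesas is UTC−9:30, so local arrival = 09:06 − 9:30 = 23:36 on Apr 19.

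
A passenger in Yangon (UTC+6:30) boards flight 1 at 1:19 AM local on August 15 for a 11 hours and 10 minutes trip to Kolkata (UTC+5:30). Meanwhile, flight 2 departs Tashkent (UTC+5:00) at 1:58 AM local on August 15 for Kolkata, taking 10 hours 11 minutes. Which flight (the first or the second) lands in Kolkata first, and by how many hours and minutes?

Flight 1 in UTC: 1:19 AM − 6:30 = 6:49 PM on Aug 14.
+11 hours and 10 minutes → arrive 5:59 AM UTC on Aug 15.
Flight 2 in UTC: 1:58 AM − 5:00 = 8:58 PM on Aug 14.
+10 hours 11 minutes → arrive 7:09 AM UTC on Aug 15.
Flight 1 lands earlier by 1 hour 10 minutes.

the first, by 1 hour 10 minutes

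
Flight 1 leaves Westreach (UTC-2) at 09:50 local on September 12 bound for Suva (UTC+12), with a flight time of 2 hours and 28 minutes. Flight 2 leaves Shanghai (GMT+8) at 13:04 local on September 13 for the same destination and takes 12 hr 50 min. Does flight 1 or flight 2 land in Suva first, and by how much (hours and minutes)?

Flight 1 in UTC: 09:50 + 2:00 = 11:50 on Sep 12.
+2 hours and 28 minutes → arrive 14:18 UTC on Sep 12.
Flight 2 in UTC: 13:04 − 8:00 = 05:04 on Sep 13.
+12 hours and 50 minutes → arrive 17:54 UTC on Sep 13.
Flight 1 lands earlier by 27 hours 36 minutes.

the first, by 27 hours 36 minutes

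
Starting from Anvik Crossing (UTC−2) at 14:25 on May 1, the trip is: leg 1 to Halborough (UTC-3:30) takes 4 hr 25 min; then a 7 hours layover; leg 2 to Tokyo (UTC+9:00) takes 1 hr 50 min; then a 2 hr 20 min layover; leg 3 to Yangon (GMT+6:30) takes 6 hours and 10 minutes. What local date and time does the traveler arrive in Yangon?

20:40 on May 2

Convert departure to UTC: 14:25 + 2:00 = 16:25 UTC on May 1.
Add 4 hours 25 minutes leg 1 → 20:50 UTC.
Add 7 hours layover in Halborough → 03:50 UTC (May 2).
Add 1 hour and 50 minutes leg 2 → 05:40 UTC.
Add 2 hours and 20 minutes layover in Tokyo → 08:00 UTC.
Add 6 hours 10 minutes leg 3 → 14:10 UTC.
Yangon is UTC+6:30, so local arrival = 14:10 + 6:30 = 20:40 on May 2.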